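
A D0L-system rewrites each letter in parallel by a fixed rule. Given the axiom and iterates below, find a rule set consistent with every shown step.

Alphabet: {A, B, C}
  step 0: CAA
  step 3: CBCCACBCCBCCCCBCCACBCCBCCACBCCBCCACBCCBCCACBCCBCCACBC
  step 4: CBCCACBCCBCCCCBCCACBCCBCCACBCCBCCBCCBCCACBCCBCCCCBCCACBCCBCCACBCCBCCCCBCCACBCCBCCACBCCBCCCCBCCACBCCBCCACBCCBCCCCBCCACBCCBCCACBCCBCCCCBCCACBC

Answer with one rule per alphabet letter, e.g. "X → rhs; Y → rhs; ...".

A->CC, B->CA, C->CBC

  step 3 ⇒ step 4: CBCCACBCCBCCCCBCCACBCCBCCACBCCBCCACBCCBCCACBCCBCCACBC ⇒ CBC·CA·CBC·CBC·CC·CBC·CA·CBC·CBC·CA·CBC·CBC·CBC·CBC·CA·CBC·CBC·CC·CBC·CA·CBC·CBC·CA·CBC·CBC·CC·CBC·CA·CBC·CBC·CA·CBC·CBC·CC·CBC·CA·CBC·CBC·CA·CBC·CBC·CC·CBC·CA·CBC·CBC·CA·CBC·CBC·CC·CBC·CA·CBC
    A ↦ CC
    B ↦ CA
    C ↦ CBC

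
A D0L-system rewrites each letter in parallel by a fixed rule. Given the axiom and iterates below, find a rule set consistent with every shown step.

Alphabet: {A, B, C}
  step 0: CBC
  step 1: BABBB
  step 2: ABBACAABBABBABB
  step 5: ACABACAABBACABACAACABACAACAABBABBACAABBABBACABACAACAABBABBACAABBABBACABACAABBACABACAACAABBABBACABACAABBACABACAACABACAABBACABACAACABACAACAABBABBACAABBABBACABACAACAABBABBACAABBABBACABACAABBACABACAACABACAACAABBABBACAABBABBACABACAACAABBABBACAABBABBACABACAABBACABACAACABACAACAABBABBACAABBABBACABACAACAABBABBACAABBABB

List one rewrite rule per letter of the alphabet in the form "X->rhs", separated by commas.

A->ACA, B->ABB, C->B

  step 1 ⇒ step 2: BABBB ⇒ ABB·ACA·ABB·ABB·ABB
    A ↦ ACA
    B ↦ ABB
  step 0 ⇒ step 1: CBC ⇒ B·ABB·B
    C ↦ B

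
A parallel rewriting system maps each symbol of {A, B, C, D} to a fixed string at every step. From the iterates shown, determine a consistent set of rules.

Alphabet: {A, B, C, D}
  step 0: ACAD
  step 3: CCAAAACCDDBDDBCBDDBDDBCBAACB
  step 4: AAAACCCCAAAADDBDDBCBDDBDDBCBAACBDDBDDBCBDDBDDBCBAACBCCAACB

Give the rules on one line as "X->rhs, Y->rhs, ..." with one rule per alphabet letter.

  step 3 ⇒ step 4: CCAAAACCDDBDDBCBDDBDDBCBAACB ⇒ AA·AA·C·C·C·C·AA·AA·DDB·DDB·CB·DDB·DDB·CB·AA·CB·DDB·DDB·CB·DDB·DDB·CB·AA·CB·C·C·AA·CB
    A ↦ C
    B ↦ CB
    C ↦ AA
    D ↦ DDB

A->C, B->CB, C->AA, D->DDB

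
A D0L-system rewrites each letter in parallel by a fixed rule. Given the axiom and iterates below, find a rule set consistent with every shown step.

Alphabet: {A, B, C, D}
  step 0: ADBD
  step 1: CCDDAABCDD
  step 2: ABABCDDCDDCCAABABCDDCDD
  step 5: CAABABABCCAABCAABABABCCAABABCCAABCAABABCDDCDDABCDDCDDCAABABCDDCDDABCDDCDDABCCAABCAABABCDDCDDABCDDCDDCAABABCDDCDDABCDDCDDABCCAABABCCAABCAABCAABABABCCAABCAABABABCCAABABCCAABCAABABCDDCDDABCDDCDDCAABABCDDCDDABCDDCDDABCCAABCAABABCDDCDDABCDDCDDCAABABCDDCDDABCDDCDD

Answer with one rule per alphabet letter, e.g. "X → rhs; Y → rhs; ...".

A->C, B->AAB, C->AB, D->CDD

  step 1 ⇒ step 2: CCDDAABCDD ⇒ AB·AB·CDD·CDD·C·C·AAB·AB·CDD·CDD
    A ↦ C
    B ↦ AAB
    C ↦ AB
    D ↦ CDD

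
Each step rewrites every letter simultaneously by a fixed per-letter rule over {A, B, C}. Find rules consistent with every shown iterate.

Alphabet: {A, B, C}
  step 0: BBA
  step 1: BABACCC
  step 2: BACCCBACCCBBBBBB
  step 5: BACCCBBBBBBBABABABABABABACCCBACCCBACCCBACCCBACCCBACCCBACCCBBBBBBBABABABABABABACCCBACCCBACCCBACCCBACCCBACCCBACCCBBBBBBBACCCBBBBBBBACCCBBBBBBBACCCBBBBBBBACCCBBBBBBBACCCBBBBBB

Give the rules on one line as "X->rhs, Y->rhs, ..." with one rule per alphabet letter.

  step 1 ⇒ step 2: BABACCC ⇒ BA·CCC·BA·CCC·BB·BB·BB
    A ↦ CCC
    B ↦ BA
    C ↦ BB

A->CCC, B->BA, C->BB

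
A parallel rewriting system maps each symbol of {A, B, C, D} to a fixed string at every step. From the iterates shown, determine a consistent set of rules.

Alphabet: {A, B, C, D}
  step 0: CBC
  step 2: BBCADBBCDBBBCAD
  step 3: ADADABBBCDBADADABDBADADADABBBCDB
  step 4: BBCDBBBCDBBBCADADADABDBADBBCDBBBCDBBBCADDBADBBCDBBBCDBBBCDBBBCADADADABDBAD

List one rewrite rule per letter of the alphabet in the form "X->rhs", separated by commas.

A->BBC, B->AD, C->AB, D->DB

  step 3 ⇒ step 4: ADADABBBCDBADADABDBADADADABBBCDB ⇒ BBC·DB·BBC·DB·BBC·AD·AD·AD·AB·DB·AD·BBC·DB·BBC·DB·BBC·AD·DB·AD·BBC·DB·BBC·DB·BBC·DB·BBC·AD·AD·AD·AB·DB·AD
    A ↦ BBC
    B ↦ AD
    C ↦ AB
    D ↦ DB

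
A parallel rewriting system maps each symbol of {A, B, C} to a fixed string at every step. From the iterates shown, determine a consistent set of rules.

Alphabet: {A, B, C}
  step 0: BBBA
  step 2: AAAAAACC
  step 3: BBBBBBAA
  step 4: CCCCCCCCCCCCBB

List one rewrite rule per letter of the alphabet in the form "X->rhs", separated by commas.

  step 3 ⇒ step 4: BBBBBBAA ⇒ CC·CC·CC·CC·CC·CC·B·B
    A ↦ B
    B ↦ CC
  step 2 ⇒ step 3: AAAAAACC ⇒ B·B·B·B·B·B·A·A
    C ↦ A

A->B, B->CC, C->A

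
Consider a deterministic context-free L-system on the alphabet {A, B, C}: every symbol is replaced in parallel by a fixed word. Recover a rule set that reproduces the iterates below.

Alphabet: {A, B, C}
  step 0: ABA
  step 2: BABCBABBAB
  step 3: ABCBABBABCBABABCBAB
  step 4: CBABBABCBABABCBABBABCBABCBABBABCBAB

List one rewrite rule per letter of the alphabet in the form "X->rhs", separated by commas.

A->CB, B->AB, C->B

  step 3 ⇒ step 4: ABCBABBABCBABABCBAB ⇒ CB·AB·B·AB·CB·AB·AB·CB·AB·B·AB·CB·AB·CB·AB·B·AB·CB·AB
    A ↦ CB
    B ↦ AB
    C ↦ B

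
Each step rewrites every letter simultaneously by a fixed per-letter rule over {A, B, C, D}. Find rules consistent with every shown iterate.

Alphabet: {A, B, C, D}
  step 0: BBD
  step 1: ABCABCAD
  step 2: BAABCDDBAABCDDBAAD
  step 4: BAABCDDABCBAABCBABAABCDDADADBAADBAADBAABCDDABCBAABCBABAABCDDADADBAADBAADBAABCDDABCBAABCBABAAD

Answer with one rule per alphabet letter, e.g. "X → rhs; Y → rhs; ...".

A->BA, B->ABC, C->DD, D->AD

  step 1 ⇒ step 2: ABCABCAD ⇒ BA·ABC·DD·BA·ABC·DD·BA·AD
    A ↦ BA
    B ↦ ABC
    C ↦ DD
    D ↦ AD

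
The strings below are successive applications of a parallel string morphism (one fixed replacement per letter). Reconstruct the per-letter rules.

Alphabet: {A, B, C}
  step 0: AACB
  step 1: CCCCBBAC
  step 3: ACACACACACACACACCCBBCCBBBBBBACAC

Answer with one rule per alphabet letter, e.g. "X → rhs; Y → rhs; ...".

  step 0 ⇒ step 1: AACB ⇒ CC·CC·BB·AC
    A ↦ CC
    B ↦ AC
    C ↦ BB

A->CC, B->AC, C->BB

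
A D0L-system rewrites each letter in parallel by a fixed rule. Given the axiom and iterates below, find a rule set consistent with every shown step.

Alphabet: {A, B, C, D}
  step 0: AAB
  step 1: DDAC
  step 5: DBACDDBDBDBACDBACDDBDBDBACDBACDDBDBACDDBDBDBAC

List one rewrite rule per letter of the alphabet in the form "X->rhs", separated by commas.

  step 0 ⇒ step 1: AAB ⇒ D·D·AC
    A ↦ D
    B ↦ AC
    C ↦ DB  (constrained at step 1)
    D ↦ DB  (constrained at step 1)

A->D, B->AC, C->DB, D->DB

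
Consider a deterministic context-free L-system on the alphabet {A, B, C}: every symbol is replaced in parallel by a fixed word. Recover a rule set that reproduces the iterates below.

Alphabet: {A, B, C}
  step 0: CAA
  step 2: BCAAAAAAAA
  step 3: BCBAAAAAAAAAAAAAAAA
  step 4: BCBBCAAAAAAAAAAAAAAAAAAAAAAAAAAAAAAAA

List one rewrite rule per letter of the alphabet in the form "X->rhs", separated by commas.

A->AA, B->BC, C->B

  step 3 ⇒ step 4: BCBAAAAAAAAAAAAAAAA ⇒ BC·B·BC·AA·AA·AA·AA·AA·AA·AA·AA·AA·AA·AA·AA·AA·AA·AA·AA
    A ↦ AA
    B ↦ BC
    C ↦ B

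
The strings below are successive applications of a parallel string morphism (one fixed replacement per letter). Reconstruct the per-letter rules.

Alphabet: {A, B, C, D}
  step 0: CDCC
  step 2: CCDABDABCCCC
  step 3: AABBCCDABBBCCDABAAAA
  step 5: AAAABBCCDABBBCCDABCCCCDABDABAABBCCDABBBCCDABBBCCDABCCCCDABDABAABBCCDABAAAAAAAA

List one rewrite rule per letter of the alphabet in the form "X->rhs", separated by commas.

A->CC, B->DAB, C->A, D->BB

  step 2 ⇒ step 3: CCDABDABCCCC ⇒ A·A·BB·CC·DAB·BB·CC·DAB·A·A·A·A
    A ↦ CC
    B ↦ DAB
    C ↦ A
    D ↦ BB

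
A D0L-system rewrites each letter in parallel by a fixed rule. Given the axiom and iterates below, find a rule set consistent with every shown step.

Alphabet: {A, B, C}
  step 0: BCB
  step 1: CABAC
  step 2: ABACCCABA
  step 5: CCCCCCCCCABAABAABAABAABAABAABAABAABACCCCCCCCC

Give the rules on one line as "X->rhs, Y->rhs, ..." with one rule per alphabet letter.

  step 1 ⇒ step 2: CABAC ⇒ ABA·C·C·C·ABA
    A ↦ C
    B ↦ C
    C ↦ ABA

A->C, B->C, C->ABA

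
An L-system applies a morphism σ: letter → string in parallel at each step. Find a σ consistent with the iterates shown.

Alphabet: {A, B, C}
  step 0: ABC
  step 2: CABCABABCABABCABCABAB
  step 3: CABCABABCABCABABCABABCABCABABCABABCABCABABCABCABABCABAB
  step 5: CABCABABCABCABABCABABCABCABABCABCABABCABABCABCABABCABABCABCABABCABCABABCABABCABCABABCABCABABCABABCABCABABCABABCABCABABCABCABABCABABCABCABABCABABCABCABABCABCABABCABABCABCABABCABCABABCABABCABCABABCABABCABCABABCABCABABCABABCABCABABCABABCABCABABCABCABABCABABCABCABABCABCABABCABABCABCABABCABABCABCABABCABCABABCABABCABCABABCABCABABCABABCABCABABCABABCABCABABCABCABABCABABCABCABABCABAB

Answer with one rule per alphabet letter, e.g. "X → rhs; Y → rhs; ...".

A->CA, B->BAB, C->CAB

  step 2 ⇒ step 3: CABCABABCABABCABCABAB ⇒ CAB·CA·BAB·CAB·CA·BAB·CA·BAB·CAB·CA·BAB·CA·BAB·CAB·CA·BAB·CAB·CA·BAB·CA·BAB
    A ↦ CA
    B ↦ BAB
    C ↦ CAB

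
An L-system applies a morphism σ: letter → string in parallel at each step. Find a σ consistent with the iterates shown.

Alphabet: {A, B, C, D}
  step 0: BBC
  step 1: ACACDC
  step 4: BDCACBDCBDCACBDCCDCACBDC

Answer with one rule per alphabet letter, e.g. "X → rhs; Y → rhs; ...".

  step 0 ⇒ step 1: BBC ⇒ AC·AC·DC
    B ↦ AC
    C ↦ DC
    A ↦ C  (constrained at step 1)
    D ↦ B  (constrained at step 1)

A->C, B->AC, C->DC, D->B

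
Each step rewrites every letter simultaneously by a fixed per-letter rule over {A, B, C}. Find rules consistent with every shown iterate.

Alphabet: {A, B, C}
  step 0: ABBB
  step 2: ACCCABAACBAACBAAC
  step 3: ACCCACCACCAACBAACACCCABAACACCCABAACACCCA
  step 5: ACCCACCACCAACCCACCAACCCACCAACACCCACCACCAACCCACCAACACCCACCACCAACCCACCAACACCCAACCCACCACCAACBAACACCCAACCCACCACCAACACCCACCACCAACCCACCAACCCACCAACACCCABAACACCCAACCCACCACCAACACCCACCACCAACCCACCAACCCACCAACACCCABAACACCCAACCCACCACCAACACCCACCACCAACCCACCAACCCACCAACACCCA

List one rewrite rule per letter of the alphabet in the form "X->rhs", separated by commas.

A->AC, B->BA, C->CCA

  step 2 ⇒ step 3: ACCCABAACBAACBAAC ⇒ AC·CCA·CCA·CCA·AC·BA·AC·AC·CCA·BA·AC·AC·CCA·BA·AC·AC·CCA
    A ↦ AC
    B ↦ BA
    C ↦ CCA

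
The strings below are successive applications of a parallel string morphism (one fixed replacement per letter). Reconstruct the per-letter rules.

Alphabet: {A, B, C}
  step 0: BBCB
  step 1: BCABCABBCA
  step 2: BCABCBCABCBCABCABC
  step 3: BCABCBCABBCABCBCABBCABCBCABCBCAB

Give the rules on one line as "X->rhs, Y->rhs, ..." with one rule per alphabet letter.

A->C, B->BCA, C->B

  step 2 ⇒ step 3: BCABCBCABCBCABCABC ⇒ BCA·B·C·BCA·B·BCA·B·C·BCA·B·BCA·B·C·BCA·B·C·BCA·B
    A ↦ C
    B ↦ BCA
    C ↦ B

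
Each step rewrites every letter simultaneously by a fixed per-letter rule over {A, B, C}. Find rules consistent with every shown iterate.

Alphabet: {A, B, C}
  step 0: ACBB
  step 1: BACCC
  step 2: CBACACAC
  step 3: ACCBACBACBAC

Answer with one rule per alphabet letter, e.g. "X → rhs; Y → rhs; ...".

A->B, B->C, C->AC

  step 2 ⇒ step 3: CBACACAC ⇒ AC·C·B·AC·B·AC·B·AC
    A ↦ B
    B ↦ C
    C ↦ AC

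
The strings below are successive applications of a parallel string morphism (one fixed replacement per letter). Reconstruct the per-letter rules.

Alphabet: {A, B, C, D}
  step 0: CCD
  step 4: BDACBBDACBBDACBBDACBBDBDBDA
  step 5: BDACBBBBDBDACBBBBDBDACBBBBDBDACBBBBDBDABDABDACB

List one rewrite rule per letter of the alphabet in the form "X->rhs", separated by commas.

  step 4 ⇒ step 5: BDACBBDACBBDACBBDACBBDBDBDA ⇒ BD·A·CB·BB·BD·BD·A·CB·BB·BD·BD·A·CB·BB·BD·BD·A·CB·BB·BD·BD·A·BD·A·BD·A·CB
    A ↦ CB
    B ↦ BD
    C ↦ BB
    D ↦ A

A->CB, B->BD, C->BB, D->A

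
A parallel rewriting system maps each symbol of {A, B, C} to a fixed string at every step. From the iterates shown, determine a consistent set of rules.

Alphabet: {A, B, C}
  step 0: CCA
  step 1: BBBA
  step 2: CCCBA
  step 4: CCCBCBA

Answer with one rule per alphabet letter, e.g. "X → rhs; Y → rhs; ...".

A->BA, B->C, C->B

  step 1 ⇒ step 2: BBBA ⇒ C·C·C·BA
    A ↦ BA
    B ↦ C
  step 0 ⇒ step 1: CCA ⇒ B·B·BA
    C ↦ B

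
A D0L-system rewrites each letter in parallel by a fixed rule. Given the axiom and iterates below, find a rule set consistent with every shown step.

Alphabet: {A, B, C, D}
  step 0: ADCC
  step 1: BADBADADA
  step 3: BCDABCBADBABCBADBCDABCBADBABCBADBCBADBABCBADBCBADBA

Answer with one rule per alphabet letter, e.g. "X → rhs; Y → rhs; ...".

  step 0 ⇒ step 1: ADCC ⇒ BAD·BA·DA·DA
    A ↦ BAD
    C ↦ DA
    D ↦ BA
    B ↦ BC  (constrained at step 1)

A->BAD, B->BC, C->DA, D->BA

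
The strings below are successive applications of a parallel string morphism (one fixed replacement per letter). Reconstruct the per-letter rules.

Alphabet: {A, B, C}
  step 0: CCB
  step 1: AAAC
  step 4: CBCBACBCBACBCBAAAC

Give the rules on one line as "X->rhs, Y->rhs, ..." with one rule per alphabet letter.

  step 0 ⇒ step 1: CCB ⇒ A·A·AC
    B ↦ AC
    C ↦ A
    A ↦ CB  (constrained at step 1)

A->CB, B->AC, C->A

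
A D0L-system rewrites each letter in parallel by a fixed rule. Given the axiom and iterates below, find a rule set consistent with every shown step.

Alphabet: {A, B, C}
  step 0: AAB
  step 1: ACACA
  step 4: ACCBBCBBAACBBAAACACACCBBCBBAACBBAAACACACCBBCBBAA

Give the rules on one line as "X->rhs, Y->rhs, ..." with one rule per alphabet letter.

  step 0 ⇒ step 1: AAB ⇒ AC·AC·A
    A ↦ AC
    B ↦ A
    C ↦ CBB  (constrained at step 1)

A->AC, B->A, C->CBB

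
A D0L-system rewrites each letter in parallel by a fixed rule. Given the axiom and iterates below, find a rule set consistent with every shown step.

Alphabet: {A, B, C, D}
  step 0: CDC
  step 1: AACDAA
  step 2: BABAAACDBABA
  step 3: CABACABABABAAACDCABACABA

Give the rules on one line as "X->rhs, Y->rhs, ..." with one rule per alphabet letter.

A->BA, B->CA, C->AA, D->CD

  step 2 ⇒ step 3: BABAAACDBABA ⇒ CA·BA·CA·BA·BA·BA·AA·CD·CA·BA·CA·BA
    A ↦ BA
    B ↦ CA
    C ↦ AA
    D ↦ CD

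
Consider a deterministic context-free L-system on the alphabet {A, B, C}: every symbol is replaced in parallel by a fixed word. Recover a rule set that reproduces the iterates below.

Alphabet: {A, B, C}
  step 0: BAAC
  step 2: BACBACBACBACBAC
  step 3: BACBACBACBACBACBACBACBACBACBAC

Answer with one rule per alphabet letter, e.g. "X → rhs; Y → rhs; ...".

A->B, B->BAC, C->AC

  step 2 ⇒ step 3: BACBACBACBACBAC ⇒ BAC·B·AC·BAC·B·AC·BAC·B·AC·BAC·B·AC·BAC·B·AC
    A ↦ B
    B ↦ BAC
    C ↦ AC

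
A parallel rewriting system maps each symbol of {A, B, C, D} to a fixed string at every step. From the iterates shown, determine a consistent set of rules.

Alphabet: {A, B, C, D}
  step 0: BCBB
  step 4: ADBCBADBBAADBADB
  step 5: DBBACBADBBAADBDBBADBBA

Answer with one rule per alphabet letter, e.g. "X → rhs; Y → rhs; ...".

  step 4 ⇒ step 5: ADBCBADBBAADBADB ⇒ DB·B·A·CB·A·DB·B·A·A·DB·DB·B·A·DB·B·A
    A ↦ DB
    B ↦ A
    C ↦ CB
    D ↦ B

A->DB, B->A, C->CB, D->B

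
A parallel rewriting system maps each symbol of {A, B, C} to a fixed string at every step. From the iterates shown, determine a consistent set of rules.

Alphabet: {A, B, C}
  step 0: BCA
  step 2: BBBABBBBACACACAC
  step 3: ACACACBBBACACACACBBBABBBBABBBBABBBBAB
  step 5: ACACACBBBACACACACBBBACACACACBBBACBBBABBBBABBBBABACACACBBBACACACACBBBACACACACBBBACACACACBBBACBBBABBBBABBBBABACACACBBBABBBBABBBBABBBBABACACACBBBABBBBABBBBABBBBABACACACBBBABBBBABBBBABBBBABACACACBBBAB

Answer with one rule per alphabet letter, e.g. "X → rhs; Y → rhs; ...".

A->BBB, B->AC, C->AB

  step 2 ⇒ step 3: BBBABBBBACACACAC ⇒ AC·AC·AC·BBB·AC·AC·AC·AC·BBB·AB·BBB·AB·BBB·AB·BBB·AB
    A ↦ BBB
    B ↦ AC
    C ↦ AB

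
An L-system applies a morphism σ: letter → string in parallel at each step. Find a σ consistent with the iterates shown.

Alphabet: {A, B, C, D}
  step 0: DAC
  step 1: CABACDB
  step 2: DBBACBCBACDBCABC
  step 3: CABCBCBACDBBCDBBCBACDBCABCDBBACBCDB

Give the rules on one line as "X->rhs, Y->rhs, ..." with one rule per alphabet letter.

  step 2 ⇒ step 3: DBBACBCBACDBCABC ⇒ CA·BC·BC·BAC·DB·BC·DB·BC·BAC·DB·CA·BC·DB·BAC·BC·DB
    A ↦ BAC
    B ↦ BC
    C ↦ DB
    D ↦ CA

A->BAC, B->BC, C->DB, D->CA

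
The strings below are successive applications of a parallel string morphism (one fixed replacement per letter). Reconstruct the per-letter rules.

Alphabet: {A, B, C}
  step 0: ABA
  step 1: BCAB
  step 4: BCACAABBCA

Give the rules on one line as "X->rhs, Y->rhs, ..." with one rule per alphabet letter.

A->B, B->CA, C->A

  step 0 ⇒ step 1: ABA ⇒ B·CA·B
    A ↦ B
    B ↦ CA
    C ↦ A  (constrained at step 1)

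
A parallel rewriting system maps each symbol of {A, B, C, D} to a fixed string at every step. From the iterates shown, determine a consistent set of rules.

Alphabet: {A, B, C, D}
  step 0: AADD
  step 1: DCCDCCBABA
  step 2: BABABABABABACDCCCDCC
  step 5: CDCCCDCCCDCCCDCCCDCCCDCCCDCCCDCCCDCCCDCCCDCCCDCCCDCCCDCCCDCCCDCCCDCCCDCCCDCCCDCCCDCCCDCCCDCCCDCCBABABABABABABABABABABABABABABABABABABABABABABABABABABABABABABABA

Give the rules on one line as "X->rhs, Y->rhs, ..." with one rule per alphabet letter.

A->DCC, B->C, C->BA, D->BA

  step 1 ⇒ step 2: DCCDCCBABA ⇒ BA·BA·BA·BA·BA·BA·C·DCC·C·DCC
    A ↦ DCC
    B ↦ C
    C ↦ BA
    D ↦ BA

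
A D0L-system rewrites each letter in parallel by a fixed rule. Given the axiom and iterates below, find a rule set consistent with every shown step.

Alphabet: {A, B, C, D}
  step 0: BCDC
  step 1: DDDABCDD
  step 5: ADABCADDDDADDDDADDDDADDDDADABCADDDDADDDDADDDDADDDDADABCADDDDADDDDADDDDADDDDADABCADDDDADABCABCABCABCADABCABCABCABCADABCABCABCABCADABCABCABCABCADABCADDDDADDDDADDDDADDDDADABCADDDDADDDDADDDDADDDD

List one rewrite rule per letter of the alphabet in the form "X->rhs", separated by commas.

  step 0 ⇒ step 1: BCDC ⇒ D·DD·ABC·DD
    B ↦ D
    C ↦ DD
    D ↦ ABC
    A ↦ AD  (constrained at step 1)

A->AD, B->D, C->DD, D->ABC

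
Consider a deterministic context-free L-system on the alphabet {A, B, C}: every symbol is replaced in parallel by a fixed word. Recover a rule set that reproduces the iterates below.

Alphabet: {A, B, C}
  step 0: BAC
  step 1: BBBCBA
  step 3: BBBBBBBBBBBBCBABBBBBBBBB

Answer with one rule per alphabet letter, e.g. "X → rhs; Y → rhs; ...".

  step 0 ⇒ step 1: BAC ⇒ BB·B·CBA
    A ↦ B
    B ↦ BB
    C ↦ CBA

A->B, B->BB, C->CBA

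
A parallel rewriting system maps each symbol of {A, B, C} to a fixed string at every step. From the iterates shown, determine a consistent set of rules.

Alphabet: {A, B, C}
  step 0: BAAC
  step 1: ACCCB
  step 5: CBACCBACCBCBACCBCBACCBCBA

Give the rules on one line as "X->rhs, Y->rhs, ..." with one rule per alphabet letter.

  step 0 ⇒ step 1: BAAC ⇒ A·C·C·CB
    A ↦ C
    B ↦ A
    C ↦ CB

A->C, B->A, C->CB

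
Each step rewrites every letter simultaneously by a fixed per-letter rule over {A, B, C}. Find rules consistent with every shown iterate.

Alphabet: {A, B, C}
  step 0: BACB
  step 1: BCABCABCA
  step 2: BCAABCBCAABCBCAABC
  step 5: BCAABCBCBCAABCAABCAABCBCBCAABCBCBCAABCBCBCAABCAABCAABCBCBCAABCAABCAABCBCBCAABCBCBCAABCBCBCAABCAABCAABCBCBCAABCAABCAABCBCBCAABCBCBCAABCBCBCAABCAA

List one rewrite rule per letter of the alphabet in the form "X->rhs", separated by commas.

A->BC, B->BCA, C->A

  step 1 ⇒ step 2: BCABCABCA ⇒ BCA·A·BC·BCA·A·BC·BCA·A·BC
    A ↦ BC
    B ↦ BCA
    C ↦ A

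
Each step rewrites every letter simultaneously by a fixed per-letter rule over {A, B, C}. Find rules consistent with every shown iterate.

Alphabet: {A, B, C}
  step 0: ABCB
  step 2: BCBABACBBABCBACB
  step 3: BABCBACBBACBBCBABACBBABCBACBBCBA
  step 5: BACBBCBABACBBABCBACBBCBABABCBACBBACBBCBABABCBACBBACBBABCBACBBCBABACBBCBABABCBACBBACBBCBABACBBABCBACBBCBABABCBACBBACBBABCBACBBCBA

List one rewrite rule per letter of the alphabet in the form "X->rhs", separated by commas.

A->CB, B->BA, C->BC

  step 2 ⇒ step 3: BCBABACBBABCBACB ⇒ BA·BC·BA·CB·BA·CB·BC·BA·BA·CB·BA·BC·BA·CB·BC·BA
    A ↦ CB
    B ↦ BA
    C ↦ BC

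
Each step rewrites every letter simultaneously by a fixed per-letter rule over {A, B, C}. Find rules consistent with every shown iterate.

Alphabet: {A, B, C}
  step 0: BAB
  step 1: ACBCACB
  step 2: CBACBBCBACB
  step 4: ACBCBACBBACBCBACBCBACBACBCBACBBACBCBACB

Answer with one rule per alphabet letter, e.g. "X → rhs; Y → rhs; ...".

A->C, B->ACB, C->B

  step 1 ⇒ step 2: ACBCACB ⇒ C·B·ACB·B·C·B·ACB
    A ↦ C
    B ↦ ACB
    C ↦ B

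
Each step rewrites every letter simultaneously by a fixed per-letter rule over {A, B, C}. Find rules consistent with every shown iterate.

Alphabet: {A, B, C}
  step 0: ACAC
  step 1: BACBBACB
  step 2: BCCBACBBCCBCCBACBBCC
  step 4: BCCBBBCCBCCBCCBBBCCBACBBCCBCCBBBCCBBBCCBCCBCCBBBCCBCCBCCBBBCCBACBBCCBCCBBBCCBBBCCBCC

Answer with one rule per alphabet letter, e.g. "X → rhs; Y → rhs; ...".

A->BAC, B->BCC, C->B

  step 1 ⇒ step 2: BACBBACB ⇒ BCC·BAC·B·BCC·BCC·BAC·B·BCC
    A ↦ BAC
    B ↦ BCC
    C ↦ B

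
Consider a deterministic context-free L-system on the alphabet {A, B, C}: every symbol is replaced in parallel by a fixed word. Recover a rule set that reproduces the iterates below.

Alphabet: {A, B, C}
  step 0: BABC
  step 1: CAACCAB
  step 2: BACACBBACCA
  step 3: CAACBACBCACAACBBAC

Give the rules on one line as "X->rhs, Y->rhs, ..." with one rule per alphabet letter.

A->AC, B->CA, C->B

  step 2 ⇒ step 3: BACACBBACCA ⇒ CA·AC·B·AC·B·CA·CA·AC·B·B·AC
    A ↦ AC
    B ↦ CA
    C ↦ B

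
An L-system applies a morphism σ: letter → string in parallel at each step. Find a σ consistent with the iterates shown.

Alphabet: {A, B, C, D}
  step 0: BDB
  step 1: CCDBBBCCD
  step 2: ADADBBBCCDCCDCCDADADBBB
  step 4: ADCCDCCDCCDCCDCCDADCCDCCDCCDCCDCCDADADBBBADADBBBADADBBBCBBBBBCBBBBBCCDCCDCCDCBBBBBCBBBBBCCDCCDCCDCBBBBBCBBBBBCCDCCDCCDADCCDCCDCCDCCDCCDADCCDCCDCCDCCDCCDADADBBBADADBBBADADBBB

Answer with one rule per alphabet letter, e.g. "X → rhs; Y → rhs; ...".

A->CBB, B->CCD, C->AD, D->BBB

  step 1 ⇒ step 2: CCDBBBCCD ⇒ AD·AD·BBB·CCD·CCD·CCD·AD·AD·BBB
    B ↦ CCD
    C ↦ AD
    D ↦ BBB
    A ↦ CBB  (constrained at step 2)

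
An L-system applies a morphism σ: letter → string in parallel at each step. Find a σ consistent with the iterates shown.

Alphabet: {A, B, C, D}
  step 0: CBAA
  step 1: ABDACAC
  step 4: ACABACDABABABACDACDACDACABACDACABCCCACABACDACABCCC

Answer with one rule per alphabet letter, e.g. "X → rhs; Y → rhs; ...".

A->AC, B->D, C->AB, D->CCC

  step 0 ⇒ step 1: CBAA ⇒ AB·D·AC·AC
    A ↦ AC
    B ↦ D
    C ↦ AB
    D ↦ CCC  (constrained at step 1)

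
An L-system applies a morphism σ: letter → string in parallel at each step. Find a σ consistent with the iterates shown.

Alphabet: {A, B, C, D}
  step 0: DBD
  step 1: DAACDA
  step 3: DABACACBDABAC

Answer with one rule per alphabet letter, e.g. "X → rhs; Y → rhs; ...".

  step 0 ⇒ step 1: DBD ⇒ DA·AC·DA
    B ↦ AC
    D ↦ DA
    A ↦ B  (constrained at step 1)
    C ↦ A  (constrained at step 1)

A->B, B->AC, C->A, D->DA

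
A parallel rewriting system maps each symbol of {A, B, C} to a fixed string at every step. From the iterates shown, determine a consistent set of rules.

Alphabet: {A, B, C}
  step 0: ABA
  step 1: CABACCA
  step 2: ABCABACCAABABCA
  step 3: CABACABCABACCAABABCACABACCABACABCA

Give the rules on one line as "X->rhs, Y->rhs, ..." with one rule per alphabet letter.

  step 2 ⇒ step 3: ABCABACCAABABCA ⇒ CA·BAC·AB·CA·BAC·CA·AB·AB·CA·CA·BAC·CA·BAC·AB·CA
    A ↦ CA
    B ↦ BAC
    C ↦ AB

A->CA, B->BAC, C->AB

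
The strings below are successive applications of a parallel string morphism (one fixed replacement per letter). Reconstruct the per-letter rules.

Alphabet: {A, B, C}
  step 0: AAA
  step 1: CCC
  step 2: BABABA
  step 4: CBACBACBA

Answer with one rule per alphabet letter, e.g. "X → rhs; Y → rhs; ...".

A->C, B->A, C->BA

  step 1 ⇒ step 2: CCC ⇒ BA·BA·BA
    C ↦ BA
  step 0 ⇒ step 1: AAA ⇒ C·C·C
    A ↦ C
    B ↦ A  (constrained at step 2)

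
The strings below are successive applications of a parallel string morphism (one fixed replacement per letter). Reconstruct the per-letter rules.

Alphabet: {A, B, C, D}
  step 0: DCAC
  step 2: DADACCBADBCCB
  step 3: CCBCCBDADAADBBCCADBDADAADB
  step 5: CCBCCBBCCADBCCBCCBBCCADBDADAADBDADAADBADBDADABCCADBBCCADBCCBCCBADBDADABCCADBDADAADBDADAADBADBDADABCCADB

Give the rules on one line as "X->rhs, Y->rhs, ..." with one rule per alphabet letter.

  step 2 ⇒ step 3: DADACCBADBCCB ⇒ CC·B·CC·B·DA·DA·ADB·B·CC·ADB·DA·DA·ADB
    A ↦ B
    B ↦ ADB
    C ↦ DA
    D ↦ CC

A->B, B->ADB, C->DA, D->CC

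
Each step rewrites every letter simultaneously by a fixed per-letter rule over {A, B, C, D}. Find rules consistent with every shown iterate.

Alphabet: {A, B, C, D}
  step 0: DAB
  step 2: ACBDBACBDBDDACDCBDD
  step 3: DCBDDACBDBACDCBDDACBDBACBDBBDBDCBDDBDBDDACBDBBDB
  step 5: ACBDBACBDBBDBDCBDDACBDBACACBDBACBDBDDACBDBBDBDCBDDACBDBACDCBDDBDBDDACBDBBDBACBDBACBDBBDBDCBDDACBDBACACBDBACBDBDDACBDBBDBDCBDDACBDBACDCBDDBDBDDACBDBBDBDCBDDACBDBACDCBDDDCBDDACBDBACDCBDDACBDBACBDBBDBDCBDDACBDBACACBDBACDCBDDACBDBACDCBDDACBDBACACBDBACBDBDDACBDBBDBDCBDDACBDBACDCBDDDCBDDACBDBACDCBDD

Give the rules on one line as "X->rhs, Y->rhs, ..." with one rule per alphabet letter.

  step 2 ⇒ step 3: ACBDBACBDBDDACDCBDD ⇒ DCB·DD·AC·BDB·AC·DCB·DD·AC·BDB·AC·BDB·BDB·DCB·DD·BDB·DD·AC·BDB·BDB
    A ↦ DCB
    B ↦ AC
    C ↦ DD
    D ↦ BDB

A->DCB, B->AC, C->DD, D->BDB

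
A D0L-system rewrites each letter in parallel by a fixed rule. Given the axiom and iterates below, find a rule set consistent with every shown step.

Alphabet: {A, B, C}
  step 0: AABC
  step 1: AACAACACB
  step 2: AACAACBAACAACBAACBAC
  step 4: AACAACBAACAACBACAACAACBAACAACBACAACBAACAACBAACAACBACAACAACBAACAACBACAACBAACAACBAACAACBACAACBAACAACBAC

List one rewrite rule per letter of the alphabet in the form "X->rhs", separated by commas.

  step 1 ⇒ step 2: AACAACACB ⇒ AAC·AAC·B·AAC·AAC·B·AAC·B·AC
    A ↦ AAC
    B ↦ AC
    C ↦ B

A->AAC, B->AC, C->B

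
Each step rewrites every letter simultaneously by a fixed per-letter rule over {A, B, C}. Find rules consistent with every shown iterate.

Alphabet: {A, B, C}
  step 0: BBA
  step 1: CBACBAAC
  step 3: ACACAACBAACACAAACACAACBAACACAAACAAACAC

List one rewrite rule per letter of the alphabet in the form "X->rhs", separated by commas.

A->AC, B->CBA, C->AA

  step 0 ⇒ step 1: BBA ⇒ CBA·CBA·AC
    A ↦ AC
    B ↦ CBA
    C ↦ AA  (constrained at step 1)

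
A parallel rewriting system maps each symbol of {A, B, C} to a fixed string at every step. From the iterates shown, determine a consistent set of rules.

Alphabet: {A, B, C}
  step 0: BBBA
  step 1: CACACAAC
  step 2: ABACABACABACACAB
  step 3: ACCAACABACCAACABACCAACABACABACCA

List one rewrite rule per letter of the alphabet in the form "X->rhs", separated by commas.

  step 2 ⇒ step 3: ABACABACABACACAB ⇒ AC·CA·AC·AB·AC·CA·AC·AB·AC·CA·AC·AB·AC·AB·AC·CA
    A ↦ AC
    B ↦ CA
    C ↦ AB

A->AC, B->CA, C->AB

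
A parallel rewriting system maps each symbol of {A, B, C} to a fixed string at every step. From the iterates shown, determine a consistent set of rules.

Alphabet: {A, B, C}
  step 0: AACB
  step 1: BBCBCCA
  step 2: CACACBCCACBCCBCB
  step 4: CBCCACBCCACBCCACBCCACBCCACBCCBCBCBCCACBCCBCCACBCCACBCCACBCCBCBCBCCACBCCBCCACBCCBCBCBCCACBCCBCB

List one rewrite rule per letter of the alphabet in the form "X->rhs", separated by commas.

  step 1 ⇒ step 2: BBCBCCA ⇒ CA·CA·CBC·CA·CBC·CBC·B
    A ↦ B
    B ↦ CA
    C ↦ CBC

A->B, B->CA, C->CBC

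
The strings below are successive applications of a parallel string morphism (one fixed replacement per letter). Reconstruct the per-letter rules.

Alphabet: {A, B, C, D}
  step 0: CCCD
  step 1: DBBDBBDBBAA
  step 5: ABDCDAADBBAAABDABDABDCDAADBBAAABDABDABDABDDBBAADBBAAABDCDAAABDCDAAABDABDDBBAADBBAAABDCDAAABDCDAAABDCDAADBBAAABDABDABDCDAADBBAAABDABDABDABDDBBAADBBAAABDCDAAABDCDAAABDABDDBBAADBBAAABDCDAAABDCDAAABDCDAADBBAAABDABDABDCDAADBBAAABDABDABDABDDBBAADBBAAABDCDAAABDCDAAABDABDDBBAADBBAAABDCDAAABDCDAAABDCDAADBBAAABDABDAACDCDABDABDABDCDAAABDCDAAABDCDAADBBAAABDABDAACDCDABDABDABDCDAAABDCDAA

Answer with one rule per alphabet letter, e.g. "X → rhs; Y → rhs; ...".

  step 0 ⇒ step 1: CCCD ⇒ DBB·DBB·DBB·AA
    C ↦ DBB
    D ↦ AA
    A ↦ ABD  (constrained at step 1)
    B ↦ CD  (constrained at step 1)

A->ABD, B->CD, C->DBB, D->AA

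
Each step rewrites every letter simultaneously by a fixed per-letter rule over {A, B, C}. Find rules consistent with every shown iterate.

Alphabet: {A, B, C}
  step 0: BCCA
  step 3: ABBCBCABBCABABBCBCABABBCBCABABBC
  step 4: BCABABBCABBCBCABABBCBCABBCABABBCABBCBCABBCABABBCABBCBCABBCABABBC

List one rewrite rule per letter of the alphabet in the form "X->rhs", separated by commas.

  step 3 ⇒ step 4: ABBCBCABBCABABBCBCABABBCBCABABBC ⇒ BC·AB·AB·BC·AB·BC·BC·AB·AB·BC·BC·AB·BC·AB·AB·BC·AB·BC·BC·AB·BC·AB·AB·BC·AB·BC·BC·AB·BC·AB·AB·BC
    A ↦ BC
    B ↦ AB
    C ↦ BC

A->BC, B->AB, C->BC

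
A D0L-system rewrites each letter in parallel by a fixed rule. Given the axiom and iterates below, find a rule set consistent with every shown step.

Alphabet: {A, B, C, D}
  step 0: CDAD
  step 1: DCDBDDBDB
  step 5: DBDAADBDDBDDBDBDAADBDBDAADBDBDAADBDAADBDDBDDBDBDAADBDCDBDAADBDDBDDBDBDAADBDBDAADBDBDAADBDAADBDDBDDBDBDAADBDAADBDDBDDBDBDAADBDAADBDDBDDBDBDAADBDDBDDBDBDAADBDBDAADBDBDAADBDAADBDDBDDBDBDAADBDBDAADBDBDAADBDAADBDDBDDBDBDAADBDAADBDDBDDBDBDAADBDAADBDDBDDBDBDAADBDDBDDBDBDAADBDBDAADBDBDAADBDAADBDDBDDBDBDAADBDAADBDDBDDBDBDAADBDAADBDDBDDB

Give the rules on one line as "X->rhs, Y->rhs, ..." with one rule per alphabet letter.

A->DDB, B->DAA, C->DC, D->DB

  step 0 ⇒ step 1: CDAD ⇒ DC·DB·DDB·DB
    A ↦ DDB
    C ↦ DC
    D ↦ DB
    B ↦ DAA  (constrained at step 1)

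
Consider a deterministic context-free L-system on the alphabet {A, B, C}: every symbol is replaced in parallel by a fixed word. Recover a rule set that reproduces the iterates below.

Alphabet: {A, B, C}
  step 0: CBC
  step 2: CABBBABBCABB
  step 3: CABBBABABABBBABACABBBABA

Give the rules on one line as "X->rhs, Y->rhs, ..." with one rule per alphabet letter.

A->BB, B->BA, C->CA

  step 2 ⇒ step 3: CABBBABBCABB ⇒ CA·BB·BA·BA·BA·BB·BA·BA·CA·BB·BA·BA
    A ↦ BB
    B ↦ BA
    C ↦ CA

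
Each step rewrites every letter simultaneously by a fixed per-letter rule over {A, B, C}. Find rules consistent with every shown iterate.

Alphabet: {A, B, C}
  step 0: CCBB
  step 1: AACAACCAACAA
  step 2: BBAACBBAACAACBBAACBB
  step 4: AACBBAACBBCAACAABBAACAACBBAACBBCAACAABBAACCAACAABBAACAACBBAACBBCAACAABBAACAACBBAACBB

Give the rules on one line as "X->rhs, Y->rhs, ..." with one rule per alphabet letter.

A->B, B->CAA, C->AAC

  step 1 ⇒ step 2: AACAACCAACAA ⇒ B·B·AAC·B·B·AAC·AAC·B·B·AAC·B·B
    A ↦ B
    C ↦ AAC
  step 0 ⇒ step 1: CCBB ⇒ AAC·AAC·CAA·CAA
    B ↦ CAA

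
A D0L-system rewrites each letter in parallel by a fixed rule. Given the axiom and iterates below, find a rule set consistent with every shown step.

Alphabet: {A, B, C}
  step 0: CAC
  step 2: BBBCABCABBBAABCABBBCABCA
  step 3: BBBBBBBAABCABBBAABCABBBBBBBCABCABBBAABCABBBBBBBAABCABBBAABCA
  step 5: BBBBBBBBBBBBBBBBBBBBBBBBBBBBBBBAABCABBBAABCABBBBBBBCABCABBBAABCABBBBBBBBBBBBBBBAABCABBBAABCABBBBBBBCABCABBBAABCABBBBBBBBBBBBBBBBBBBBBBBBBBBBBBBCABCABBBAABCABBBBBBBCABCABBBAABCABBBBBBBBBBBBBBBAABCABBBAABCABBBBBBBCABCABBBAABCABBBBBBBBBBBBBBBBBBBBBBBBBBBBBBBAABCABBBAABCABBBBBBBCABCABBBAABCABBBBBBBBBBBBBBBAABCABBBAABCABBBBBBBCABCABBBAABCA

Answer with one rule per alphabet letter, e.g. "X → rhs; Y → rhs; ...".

  step 2 ⇒ step 3: BBBCABCABBBAABCABBBCABCA ⇒ BB·BB·BB·BAA·BCA·BB·BAA·BCA·BB·BB·BB·BCA·BCA·BB·BAA·BCA·BB·BB·BB·BAA·BCA·BB·BAA·BCA
    A ↦ BCA
    B ↦ BB
    C ↦ BAA

A->BCA, B->BB, C->BAA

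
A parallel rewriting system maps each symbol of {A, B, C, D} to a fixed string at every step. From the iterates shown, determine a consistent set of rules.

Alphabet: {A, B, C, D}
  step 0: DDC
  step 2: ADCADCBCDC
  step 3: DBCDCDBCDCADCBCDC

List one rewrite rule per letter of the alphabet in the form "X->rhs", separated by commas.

A->D, B->A, C->DC, D->BC

  step 2 ⇒ step 3: ADCADCBCDC ⇒ D·BC·DC·D·BC·DC·A·DC·BC·DC
    A ↦ D
    B ↦ A
    C ↦ DC
    D ↦ BC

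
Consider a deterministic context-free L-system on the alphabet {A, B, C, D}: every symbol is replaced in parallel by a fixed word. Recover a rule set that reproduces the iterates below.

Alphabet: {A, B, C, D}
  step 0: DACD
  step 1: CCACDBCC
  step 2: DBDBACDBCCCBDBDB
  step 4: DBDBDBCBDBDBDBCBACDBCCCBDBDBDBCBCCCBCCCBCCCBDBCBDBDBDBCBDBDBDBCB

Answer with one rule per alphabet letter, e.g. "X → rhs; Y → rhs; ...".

A->AC, B->CB, C->DB, D->CC

  step 1 ⇒ step 2: CCACDBCC ⇒ DB·DB·AC·DB·CC·CB·DB·DB
    A ↦ AC
    B ↦ CB
    C ↦ DB
    D ↦ CC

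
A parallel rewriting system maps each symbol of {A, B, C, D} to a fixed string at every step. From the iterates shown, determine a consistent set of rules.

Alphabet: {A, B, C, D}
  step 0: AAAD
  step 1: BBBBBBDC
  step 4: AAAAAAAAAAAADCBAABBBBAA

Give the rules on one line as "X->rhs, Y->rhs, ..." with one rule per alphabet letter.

  step 0 ⇒ step 1: AAAD ⇒ BB·BB·BB·DC
    A ↦ BB
    D ↦ DC
    B ↦ A  (constrained at step 1)
    C ↦ BA  (constrained at step 1)

A->BB, B->A, C->BA, D->DC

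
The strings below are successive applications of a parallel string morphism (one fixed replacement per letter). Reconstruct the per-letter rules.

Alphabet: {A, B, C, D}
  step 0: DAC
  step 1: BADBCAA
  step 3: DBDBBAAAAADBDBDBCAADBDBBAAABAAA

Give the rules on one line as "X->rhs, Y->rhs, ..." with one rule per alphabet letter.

  step 0 ⇒ step 1: DAC ⇒ BA·DB·CAA
    A ↦ DB
    C ↦ CAA
    D ↦ BA
    B ↦ AA  (constrained at step 1)

A->DB, B->AA, C->CAA, D->BA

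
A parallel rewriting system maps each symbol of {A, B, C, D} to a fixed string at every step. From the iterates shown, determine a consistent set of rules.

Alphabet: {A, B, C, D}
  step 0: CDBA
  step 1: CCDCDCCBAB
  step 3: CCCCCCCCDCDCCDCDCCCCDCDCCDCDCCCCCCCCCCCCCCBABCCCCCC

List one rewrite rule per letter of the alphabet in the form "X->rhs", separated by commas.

A->BAB, B->CC, C->CC, D->DCD

  step 0 ⇒ step 1: CDBA ⇒ CC·DCD·CC·BAB
    A ↦ BAB
    B ↦ CC
    C ↦ CC
    D ↦ DCD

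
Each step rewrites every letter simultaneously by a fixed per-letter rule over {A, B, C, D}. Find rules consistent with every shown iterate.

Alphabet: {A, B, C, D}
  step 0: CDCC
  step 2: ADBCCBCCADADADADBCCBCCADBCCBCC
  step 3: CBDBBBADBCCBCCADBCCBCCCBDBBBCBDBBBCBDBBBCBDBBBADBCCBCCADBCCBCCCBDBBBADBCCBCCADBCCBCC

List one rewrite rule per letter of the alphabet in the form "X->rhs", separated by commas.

  step 2 ⇒ step 3: ADBCCBCCADADADADBCCBCCADBCCBCC ⇒ CBD·BBB·AD·BCC·BCC·AD·BCC·BCC·CBD·BBB·CBD·BBB·CBD·BBB·CBD·BBB·AD·BCC·BCC·AD·BCC·BCC·CBD·BBB·AD·BCC·BCC·AD·BCC·BCC
    A ↦ CBD
    B ↦ AD
    C ↦ BCC
    D ↦ BBB

A->CBD, B->AD, C->BCC, D->BBB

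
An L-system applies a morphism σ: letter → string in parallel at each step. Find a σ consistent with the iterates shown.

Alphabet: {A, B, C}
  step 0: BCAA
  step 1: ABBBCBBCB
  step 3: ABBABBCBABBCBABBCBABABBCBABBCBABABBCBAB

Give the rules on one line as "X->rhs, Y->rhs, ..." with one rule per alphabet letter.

  step 0 ⇒ step 1: BCAA ⇒ AB·B·BCB·BCB
    A ↦ BCB
    B ↦ AB
    C ↦ B

A->BCB, B->AB, C->B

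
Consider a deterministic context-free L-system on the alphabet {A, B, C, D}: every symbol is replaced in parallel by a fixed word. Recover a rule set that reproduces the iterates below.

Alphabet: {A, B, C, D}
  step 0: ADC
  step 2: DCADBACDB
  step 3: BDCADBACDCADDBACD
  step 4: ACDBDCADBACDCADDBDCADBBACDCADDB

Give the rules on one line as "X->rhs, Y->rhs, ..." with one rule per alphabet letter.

  step 3 ⇒ step 4: BDCADBACDCADDBACD ⇒ ACD·B·D·CAD·B·ACD·CAD·D·B·D·CAD·B·B·ACD·CAD·D·B
    A ↦ CAD
    B ↦ ACD
    C ↦ D
    D ↦ B

A->CAD, B->ACD, C->D, D->B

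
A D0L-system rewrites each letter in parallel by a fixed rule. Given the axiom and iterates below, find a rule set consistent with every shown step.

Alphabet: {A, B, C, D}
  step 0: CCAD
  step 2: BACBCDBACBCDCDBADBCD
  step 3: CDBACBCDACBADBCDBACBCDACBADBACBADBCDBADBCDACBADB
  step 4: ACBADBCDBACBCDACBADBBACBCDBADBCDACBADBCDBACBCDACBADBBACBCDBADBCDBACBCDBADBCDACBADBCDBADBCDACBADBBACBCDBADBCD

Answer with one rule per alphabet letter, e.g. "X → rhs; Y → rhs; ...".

A->B, B->CD, C->ACB, D->ADB

  step 3 ⇒ step 4: CDBACBCDACBADBCDBACBCDACBADBACBADBCDBADBCDACBADB ⇒ ACB·ADB·CD·B·ACB·CD·ACB·ADB·B·ACB·CD·B·ADB·CD·ACB·ADB·CD·B·ACB·CD·ACB·ADB·B·ACB·CD·B·ADB·CD·B·ACB·CD·B·ADB·CD·ACB·ADB·CD·B·ADB·CD·ACB·ADB·B·ACB·CD·B·ADB·CD
    A ↦ B
    B ↦ CD
    C ↦ ACB
    D ↦ ADB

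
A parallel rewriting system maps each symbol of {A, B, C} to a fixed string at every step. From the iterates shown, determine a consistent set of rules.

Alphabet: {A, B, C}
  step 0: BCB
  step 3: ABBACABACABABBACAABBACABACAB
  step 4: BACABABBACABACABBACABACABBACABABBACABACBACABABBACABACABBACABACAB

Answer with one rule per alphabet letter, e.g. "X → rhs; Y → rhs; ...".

A->BAC, B->AB, C->A

  step 3 ⇒ step 4: ABBACABACABABBACAABBACABACAB ⇒ BAC·AB·AB·BAC·A·BAC·AB·BAC·A·BAC·AB·BAC·AB·AB·BAC·A·BAC·BAC·AB·AB·BAC·A·BAC·AB·BAC·A·BAC·AB
    A ↦ BAC
    B ↦ AB
    C ↦ A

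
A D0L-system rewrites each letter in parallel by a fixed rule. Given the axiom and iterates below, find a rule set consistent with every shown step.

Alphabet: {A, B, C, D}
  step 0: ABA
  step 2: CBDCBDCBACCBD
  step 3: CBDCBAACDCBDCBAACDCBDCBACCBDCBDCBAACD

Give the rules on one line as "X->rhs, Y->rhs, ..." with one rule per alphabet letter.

  step 2 ⇒ step 3: CBDCBDCBACCBD ⇒ CBD·CBA·ACD·CBD·CBA·ACD·CBD·CBA·C·CBD·CBD·CBA·ACD
    A ↦ C
    B ↦ CBA
    C ↦ CBD
    D ↦ ACD

A->C, B->CBA, C->CBD, D->ACD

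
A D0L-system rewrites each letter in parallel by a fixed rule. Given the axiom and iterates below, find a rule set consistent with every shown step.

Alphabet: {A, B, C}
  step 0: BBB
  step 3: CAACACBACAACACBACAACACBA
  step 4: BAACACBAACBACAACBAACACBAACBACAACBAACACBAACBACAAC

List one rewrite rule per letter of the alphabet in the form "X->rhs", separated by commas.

  step 3 ⇒ step 4: CAACACBACAACACBACAACACBA ⇒ BA·AC·AC·BA·AC·BA·CA·AC·BA·AC·AC·BA·AC·BA·CA·AC·BA·AC·AC·BA·AC·BA·CA·AC
    A ↦ AC
    B ↦ CA
    C ↦ BA

A->AC, B->CA, C->BA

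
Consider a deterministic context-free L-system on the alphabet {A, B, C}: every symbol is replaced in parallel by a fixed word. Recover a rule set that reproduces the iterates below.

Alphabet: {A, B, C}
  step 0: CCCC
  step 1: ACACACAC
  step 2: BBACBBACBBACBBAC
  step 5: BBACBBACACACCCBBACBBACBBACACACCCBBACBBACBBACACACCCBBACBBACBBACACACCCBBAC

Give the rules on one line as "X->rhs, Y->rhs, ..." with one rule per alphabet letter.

A->BB, B->C, C->AC

  step 1 ⇒ step 2: ACACACAC ⇒ BB·AC·BB·AC·BB·AC·BB·AC
    A ↦ BB
    C ↦ AC
    B ↦ C  (constrained at step 2)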